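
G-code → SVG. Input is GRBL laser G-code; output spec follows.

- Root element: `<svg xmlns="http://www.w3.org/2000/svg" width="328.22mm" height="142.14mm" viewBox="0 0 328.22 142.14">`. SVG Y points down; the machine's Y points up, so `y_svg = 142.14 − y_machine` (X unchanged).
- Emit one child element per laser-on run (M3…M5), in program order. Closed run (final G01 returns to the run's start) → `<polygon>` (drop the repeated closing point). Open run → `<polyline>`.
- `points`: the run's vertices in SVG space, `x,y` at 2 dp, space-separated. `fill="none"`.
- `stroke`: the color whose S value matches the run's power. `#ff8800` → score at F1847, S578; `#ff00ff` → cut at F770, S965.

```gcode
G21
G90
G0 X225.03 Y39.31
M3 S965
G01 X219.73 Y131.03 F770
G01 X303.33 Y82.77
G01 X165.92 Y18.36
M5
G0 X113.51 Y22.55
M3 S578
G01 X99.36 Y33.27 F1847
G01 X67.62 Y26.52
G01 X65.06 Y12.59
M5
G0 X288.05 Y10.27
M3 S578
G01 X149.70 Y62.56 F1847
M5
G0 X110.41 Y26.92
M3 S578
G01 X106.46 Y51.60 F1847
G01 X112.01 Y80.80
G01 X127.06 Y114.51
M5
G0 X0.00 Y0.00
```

y_svg = 142.14 − y_m.

[1] S965→`#ff00ff` (cut); open run; points: 225.03,102.83 219.73,11.11 303.33,59.37 165.92,123.78

[2] S578→`#ff8800` (score); open run; points: 113.51,119.59 99.36,108.87 67.62,115.62 65.06,129.55

[3] S578→`#ff8800` (score); open run; points: 288.05,131.87 149.70,79.58

[4] S578→`#ff8800` (score); open run; points: 110.41,115.22 106.46,90.54 112.01,61.34 127.06,27.63

<svg xmlns="http://www.w3.org/2000/svg" width="328.22mm" height="142.14mm" viewBox="0 0 328.22 142.14">
  <polyline points="225.03,102.83 219.73,11.11 303.33,59.37 165.92,123.78" fill="none" stroke="#ff00ff"/>
  <polyline points="113.51,119.59 99.36,108.87 67.62,115.62 65.06,129.55" fill="none" stroke="#ff8800"/>
  <polyline points="288.05,131.87 149.70,79.58" fill="none" stroke="#ff8800"/>
  <polyline points="110.41,115.22 106.46,90.54 112.01,61.34 127.06,27.63" fill="none" stroke="#ff8800"/>
</svg>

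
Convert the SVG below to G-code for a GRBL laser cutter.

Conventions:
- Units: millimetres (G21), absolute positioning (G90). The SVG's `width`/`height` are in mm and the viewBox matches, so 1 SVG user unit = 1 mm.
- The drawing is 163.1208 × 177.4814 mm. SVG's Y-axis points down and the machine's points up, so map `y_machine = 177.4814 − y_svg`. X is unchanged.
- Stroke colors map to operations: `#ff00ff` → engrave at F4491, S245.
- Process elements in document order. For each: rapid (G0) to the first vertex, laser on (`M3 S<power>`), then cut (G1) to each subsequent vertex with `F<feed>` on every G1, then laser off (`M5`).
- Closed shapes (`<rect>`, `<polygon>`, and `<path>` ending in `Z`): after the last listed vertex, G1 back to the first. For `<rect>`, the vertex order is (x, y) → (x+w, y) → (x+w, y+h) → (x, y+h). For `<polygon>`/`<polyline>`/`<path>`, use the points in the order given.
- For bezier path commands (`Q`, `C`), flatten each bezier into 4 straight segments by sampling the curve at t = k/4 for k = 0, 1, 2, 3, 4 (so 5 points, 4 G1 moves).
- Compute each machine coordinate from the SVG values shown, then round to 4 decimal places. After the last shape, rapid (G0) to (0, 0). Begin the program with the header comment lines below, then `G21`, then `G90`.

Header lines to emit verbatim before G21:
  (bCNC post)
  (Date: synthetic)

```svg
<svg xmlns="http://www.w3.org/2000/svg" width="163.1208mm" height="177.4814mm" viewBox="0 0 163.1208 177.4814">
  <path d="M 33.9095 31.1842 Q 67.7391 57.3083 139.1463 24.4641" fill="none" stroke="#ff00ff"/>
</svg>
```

viewBox `0 0 163.1208 177.4814` with mm width/height → 1 unit = 1 mm. Flip: y_m = 177.4814 − y_svg.

**Shape 1** — `<path>` quadratic bezier, stroke `#ff00ff` → engrave (S245, F4491). Control points (SVG): P0=(33.9095,31.1842), P1=(67.7391,57.3083), P2=(139.1463,24.4641); sampled at t=k/4. Machine vertices: (33.9095,146.2972) → (53.1729,136.9207) → (77.1335,134.9152) → (105.7913,140.2807) → (139.1463,153.0173). Open path.

(bCNC post)
(Date: synthetic)
G21
G90
G0 X33.9095 Y146.2972
M3 S245
G1 X53.1729 Y136.9207 F4491
G1 X77.1335 Y134.9152 F4491
G1 X105.7913 Y140.2807 F4491
G1 X139.1463 Y153.0173 F4491
M5
G0 X0.0000 Y0.0000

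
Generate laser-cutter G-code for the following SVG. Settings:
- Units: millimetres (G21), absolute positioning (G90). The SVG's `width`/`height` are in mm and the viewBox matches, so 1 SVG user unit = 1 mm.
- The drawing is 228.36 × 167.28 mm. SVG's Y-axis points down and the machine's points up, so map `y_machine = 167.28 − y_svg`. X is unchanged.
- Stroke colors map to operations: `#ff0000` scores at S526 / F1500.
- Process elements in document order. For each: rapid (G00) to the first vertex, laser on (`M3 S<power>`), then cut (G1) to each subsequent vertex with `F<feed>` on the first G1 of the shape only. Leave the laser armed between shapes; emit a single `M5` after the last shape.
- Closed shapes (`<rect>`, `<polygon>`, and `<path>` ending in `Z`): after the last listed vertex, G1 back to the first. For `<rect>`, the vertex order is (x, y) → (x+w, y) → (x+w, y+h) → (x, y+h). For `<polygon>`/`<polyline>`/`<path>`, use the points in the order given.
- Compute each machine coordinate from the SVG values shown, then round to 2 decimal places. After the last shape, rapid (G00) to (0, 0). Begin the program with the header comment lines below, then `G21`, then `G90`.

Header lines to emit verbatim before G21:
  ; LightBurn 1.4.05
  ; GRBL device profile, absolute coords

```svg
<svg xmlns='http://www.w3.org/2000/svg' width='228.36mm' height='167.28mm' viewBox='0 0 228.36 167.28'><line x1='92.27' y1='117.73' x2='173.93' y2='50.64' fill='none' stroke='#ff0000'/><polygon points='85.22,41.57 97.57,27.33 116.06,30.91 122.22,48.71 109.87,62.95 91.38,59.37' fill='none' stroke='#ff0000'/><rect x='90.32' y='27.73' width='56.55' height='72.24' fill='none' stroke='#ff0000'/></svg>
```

viewBox `0 0 228.36 167.28` with mm width/height → 1 unit = 1 mm. Flip: y_m = 167.28 − y_svg.

**Shape 1** — `<line>` line segment, stroke `#ff0000` → score (S526, F1500). Machine vertices: (92.27,49.55) → (173.93,116.64). Open path.

**Shape 2** — `<polygon>` regular polygon, stroke `#ff0000` → score (S526, F1500). Machine vertices: (85.22,125.71) → (97.57,139.95) → (116.06,136.37) → (122.22,118.57) → (109.87,104.33) → (91.38,107.91) → (85.22,125.71). Closed: final G1 returns to the first vertex.

**Shape 3** — `<rect>` rectangle, stroke `#ff0000` → score (S526, F1500). Machine vertices: (90.32,139.55) → (146.87,139.55) → (146.87,67.31) → (90.32,67.31) → (90.32,139.55). Closed: final G1 returns to the first vertex.

; LightBurn 1.4.05
; GRBL device profile, absolute coords
G21
G90
G00 X92.27 Y49.55
M3 S526
G1 X173.93 Y116.64 F1500
G00 X85.22 Y125.71
M3 S526
G1 X97.57 Y139.95 F1500
G1 X116.06 Y136.37
G1 X122.22 Y118.57
G1 X109.87 Y104.33
G1 X91.38 Y107.91
G1 X85.22 Y125.71
G00 X90.32 Y139.55
M3 S526
G1 X146.87 Y139.55 F1500
G1 X146.87 Y67.31
G1 X90.32 Y67.31
G1 X90.32 Y139.55
M5
G00 X0.00 Y0.00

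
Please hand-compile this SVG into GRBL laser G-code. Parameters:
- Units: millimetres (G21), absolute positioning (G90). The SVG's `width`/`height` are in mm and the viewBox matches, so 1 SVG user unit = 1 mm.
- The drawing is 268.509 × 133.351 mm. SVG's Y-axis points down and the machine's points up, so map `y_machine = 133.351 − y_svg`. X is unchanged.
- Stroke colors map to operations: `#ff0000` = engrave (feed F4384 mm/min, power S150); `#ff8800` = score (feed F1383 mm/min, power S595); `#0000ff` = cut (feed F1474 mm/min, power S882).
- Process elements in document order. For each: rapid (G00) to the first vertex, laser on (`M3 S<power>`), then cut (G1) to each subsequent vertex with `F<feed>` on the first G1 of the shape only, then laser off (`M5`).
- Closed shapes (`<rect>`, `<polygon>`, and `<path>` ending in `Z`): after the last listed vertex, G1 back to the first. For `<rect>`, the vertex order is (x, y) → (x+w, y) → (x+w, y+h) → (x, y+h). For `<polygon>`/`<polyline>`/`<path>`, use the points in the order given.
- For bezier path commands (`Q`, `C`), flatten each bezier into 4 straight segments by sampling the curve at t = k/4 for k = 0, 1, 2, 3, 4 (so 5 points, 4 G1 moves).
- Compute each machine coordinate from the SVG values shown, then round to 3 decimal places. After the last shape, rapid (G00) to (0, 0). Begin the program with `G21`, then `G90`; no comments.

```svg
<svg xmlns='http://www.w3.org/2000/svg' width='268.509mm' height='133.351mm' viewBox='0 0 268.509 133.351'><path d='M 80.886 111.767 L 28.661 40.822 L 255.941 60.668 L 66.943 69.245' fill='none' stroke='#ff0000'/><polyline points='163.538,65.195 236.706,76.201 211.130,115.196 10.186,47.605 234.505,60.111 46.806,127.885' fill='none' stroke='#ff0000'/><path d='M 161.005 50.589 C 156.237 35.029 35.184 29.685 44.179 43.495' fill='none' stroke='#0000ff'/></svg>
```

1 u = 1 mm; y_m = 133.351 − y.

[1] `<path>` open polyline, #ff0000→engrave S150 F4384: (80.886,21.584) → (28.661,92.529) → (255.941,72.683) → (66.943,64.106)

[2] `<polyline>` open polyline, #ff0000→engrave S150 F4384: (163.538,68.156) → (236.706,57.150) → (211.130,18.155) → (10.186,85.746) → (234.505,73.240) → (46.806,5.466)

[3] `<path>` cubic bezier, #0000ff→cut S882 F1474: (161.005,82.762) → (139.475,92.377) → (97.431,97.323) → (57.968,96.762) → (44.179,89.856)

G21
G90
G00 X80.886 Y21.584
M3 S150
G1 X28.661 Y92.529 F4384
G1 X255.941 Y72.683
G1 X66.943 Y64.106
M5
G00 X163.538 Y68.156
M3 S150
G1 X236.706 Y57.150 F4384
G1 X211.130 Y18.155
G1 X10.186 Y85.746
G1 X234.505 Y73.240
G1 X46.806 Y5.466
M5
G00 X161.005 Y82.762
M3 S882
G1 X139.475 Y92.377 F1474
G1 X97.431 Y97.323
G1 X57.968 Y96.762
G1 X44.179 Y89.856
M5
G00 X0.000 Y0.000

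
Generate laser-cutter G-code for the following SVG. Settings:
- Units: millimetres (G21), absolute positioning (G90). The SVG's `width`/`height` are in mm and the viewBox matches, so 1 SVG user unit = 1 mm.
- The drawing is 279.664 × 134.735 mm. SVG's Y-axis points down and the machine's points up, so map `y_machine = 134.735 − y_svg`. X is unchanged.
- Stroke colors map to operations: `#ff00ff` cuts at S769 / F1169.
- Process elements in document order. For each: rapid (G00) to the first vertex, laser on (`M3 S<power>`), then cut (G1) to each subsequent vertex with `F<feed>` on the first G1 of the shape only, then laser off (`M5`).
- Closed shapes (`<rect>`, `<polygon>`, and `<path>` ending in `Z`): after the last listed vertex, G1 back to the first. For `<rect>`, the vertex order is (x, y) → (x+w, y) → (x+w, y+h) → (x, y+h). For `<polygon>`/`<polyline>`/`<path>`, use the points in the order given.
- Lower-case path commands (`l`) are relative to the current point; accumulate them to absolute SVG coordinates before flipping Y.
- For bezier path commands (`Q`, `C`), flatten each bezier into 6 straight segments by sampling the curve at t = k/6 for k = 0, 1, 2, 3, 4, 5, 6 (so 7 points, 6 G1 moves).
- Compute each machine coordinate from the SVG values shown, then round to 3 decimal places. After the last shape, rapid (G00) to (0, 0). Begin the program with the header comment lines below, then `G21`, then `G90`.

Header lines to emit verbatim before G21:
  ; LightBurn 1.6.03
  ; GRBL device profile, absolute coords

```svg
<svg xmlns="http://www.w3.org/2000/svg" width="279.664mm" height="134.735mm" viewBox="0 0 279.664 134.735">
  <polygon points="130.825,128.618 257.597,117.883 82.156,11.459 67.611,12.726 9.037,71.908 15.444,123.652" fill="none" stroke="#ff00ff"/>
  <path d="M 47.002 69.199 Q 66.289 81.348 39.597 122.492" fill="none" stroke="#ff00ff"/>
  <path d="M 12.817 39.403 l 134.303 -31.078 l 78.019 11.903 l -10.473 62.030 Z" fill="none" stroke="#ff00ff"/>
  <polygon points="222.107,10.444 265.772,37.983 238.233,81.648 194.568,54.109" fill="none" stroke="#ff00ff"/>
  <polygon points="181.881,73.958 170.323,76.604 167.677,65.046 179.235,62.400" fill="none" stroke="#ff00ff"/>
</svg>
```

viewBox `0 0 279.664 134.735` with mm width/height → 1 unit = 1 mm. Flip: y_m = 134.735 − y_svg.

**Shape 1** — `<polygon>` closed polygon, stroke `#ff00ff` → cut (S769, F1169). Machine vertices: (130.825,6.117) → (257.597,16.852) → (82.156,123.276) → (67.611,122.009) → (9.037,62.827) → (15.444,11.083) → (130.825,6.117). Closed: final G1 returns to the first vertex.

**Shape 2** — `<path>` quadratic bezier, stroke `#ff00ff` → cut (S769, F1169). Control points (SVG): P0=(47.002,69.199), P1=(66.289,81.348), P2=(39.597,122.492); sampled at t=k/6. Machine vertices: (47.002,65.536) → (52.154,60.681) → (54.751,54.215) → (54.794,46.138) → (52.283,36.451) → (47.217,25.152) → (39.597,12.243). Open path.

**Shape 3** — `<path>` closed polygon, stroke `#ff00ff` → cut (S769, F1169). Machine vertices: (12.817,95.332) → (147.120,126.410) → (225.139,114.507) → (214.666,52.477) → (12.817,95.332). Closed: final G1 returns to the first vertex.

**Shape 4** — `<polygon>` regular polygon, stroke `#ff00ff` → cut (S769, F1169). Machine vertices: (222.107,124.291) → (265.772,96.752) → (238.233,53.087) → (194.568,80.626) → (222.107,124.291). Closed: final G1 returns to the first vertex.

**Shape 5** — `<polygon>` regular polygon, stroke `#ff00ff` → cut (S769, F1169). Machine vertices: (181.881,60.777) → (170.323,58.131) → (167.677,69.689) → (179.235,72.335) → (181.881,60.777). Closed: final G1 returns to the first vertex.

; LightBurn 1.6.03
; GRBL device profile, absolute coords
G21
G90
G00 X130.825 Y6.117
M3 S769
G1 X257.597 Y16.852 F1169
G1 X82.156 Y123.276
G1 X67.611 Y122.009
G1 X9.037 Y62.827
G1 X15.444 Y11.083
G1 X130.825 Y6.117
M5
G00 X47.002 Y65.536
M3 S769
G1 X52.154 Y60.681 F1169
G1 X54.751 Y54.215
G1 X54.794 Y46.138
G1 X52.283 Y36.451
G1 X47.217 Y25.152
G1 X39.597 Y12.243
M5
G00 X12.817 Y95.332
M3 S769
G1 X147.120 Y126.410 F1169
G1 X225.139 Y114.507
G1 X214.666 Y52.477
G1 X12.817 Y95.332
M5
G00 X222.107 Y124.291
M3 S769
G1 X265.772 Y96.752 F1169
G1 X238.233 Y53.087
G1 X194.568 Y80.626
G1 X222.107 Y124.291
M5
G00 X181.881 Y60.777
M3 S769
G1 X170.323 Y58.131 F1169
G1 X167.677 Y69.689
G1 X179.235 Y72.335
G1 X181.881 Y60.777
M5
G00 X0.000 Y0.000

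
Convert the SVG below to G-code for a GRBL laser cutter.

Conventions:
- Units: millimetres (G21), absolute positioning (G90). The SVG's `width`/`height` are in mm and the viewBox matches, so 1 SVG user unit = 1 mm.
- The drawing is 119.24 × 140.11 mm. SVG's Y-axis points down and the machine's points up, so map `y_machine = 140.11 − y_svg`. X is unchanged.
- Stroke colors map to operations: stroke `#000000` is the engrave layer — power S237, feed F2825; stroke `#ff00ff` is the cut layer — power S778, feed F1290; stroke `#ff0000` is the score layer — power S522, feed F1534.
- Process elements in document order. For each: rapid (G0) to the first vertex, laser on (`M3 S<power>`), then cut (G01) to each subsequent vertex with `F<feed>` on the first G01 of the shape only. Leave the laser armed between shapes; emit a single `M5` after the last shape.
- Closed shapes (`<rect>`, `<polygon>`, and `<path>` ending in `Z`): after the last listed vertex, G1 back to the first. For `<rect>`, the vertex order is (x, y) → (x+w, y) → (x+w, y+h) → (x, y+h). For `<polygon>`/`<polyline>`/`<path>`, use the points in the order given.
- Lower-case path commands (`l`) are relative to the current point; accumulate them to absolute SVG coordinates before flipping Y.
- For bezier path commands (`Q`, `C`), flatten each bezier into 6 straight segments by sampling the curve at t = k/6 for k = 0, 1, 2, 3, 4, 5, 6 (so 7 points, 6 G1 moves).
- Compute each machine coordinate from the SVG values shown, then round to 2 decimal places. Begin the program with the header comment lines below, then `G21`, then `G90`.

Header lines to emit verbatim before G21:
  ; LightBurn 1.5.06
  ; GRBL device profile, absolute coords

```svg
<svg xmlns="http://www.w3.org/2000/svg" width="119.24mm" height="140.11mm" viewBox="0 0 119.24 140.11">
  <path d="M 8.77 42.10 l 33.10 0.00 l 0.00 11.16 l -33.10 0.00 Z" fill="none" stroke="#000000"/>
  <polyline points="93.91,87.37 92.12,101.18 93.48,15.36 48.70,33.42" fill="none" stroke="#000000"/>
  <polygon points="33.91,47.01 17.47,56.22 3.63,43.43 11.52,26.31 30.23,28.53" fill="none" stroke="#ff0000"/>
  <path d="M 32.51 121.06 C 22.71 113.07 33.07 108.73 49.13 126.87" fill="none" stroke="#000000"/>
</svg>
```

viewBox `0 0 119.24 140.11` with mm width/height → 1 unit = 1 mm. Flip: y_m = 140.11 − y_svg.

**Shape 1** — `<path>` rectangle, stroke `#000000` → engrave (S237, F2825). Machine vertices: (8.77,98.01) → (41.87,98.01) → (41.87,86.85) → (8.77,86.85) → (8.77,98.01). Closed: final G1 returns to the first vertex.

**Shape 2** — `<polyline>` open polyline, stroke `#000000` → engrave (S237, F2825). Machine vertices: (93.91,52.74) → (92.12,38.93) → (93.48,124.75) → (48.70,106.69). Open path.

**Shape 3** — `<polygon>` regular polygon, stroke `#ff0000` → score (S522, F1534). Machine vertices: (33.91,93.10) → (17.47,83.89) → (3.63,96.68) → (11.52,113.80) → (30.23,111.58) → (33.91,93.10). Closed: final G1 returns to the first vertex.

**Shape 4** — `<path>` cubic bezier, stroke `#000000` → engrave (S237, F2825). Control points (SVG): P0=(32.51,121.06), P1=(22.71,113.07), P2=(33.07,108.73), P3=(49.13,126.87); sampled at t=k/6. Machine vertices: (32.51,19.05) → (29.22,22.65) → (28.89,25.13) → (31.12,25.94) → (35.51,24.58) → (41.64,20.52) → (49.13,13.24). Open path.

; LightBurn 1.5.06
; GRBL device profile, absolute coords
G21
G90
G0 X8.77 Y98.01
M3 S237
G01 X41.87 Y98.01 F2825
G01 X41.87 Y86.85
G01 X8.77 Y86.85
G01 X8.77 Y98.01
G0 X93.91 Y52.74
M3 S237
G01 X92.12 Y38.93 F2825
G01 X93.48 Y124.75
G01 X48.70 Y106.69
G0 X33.91 Y93.10
M3 S522
G01 X17.47 Y83.89 F1534
G01 X3.63 Y96.68
G01 X11.52 Y113.80
G01 X30.23 Y111.58
G01 X33.91 Y93.10
G0 X32.51 Y19.05
M3 S237
G01 X29.22 Y22.65 F2825
G01 X28.89 Y25.13
G01 X31.12 Y25.94
G01 X35.51 Y24.58
G01 X41.64 Y20.52
G01 X49.13 Y13.24
M5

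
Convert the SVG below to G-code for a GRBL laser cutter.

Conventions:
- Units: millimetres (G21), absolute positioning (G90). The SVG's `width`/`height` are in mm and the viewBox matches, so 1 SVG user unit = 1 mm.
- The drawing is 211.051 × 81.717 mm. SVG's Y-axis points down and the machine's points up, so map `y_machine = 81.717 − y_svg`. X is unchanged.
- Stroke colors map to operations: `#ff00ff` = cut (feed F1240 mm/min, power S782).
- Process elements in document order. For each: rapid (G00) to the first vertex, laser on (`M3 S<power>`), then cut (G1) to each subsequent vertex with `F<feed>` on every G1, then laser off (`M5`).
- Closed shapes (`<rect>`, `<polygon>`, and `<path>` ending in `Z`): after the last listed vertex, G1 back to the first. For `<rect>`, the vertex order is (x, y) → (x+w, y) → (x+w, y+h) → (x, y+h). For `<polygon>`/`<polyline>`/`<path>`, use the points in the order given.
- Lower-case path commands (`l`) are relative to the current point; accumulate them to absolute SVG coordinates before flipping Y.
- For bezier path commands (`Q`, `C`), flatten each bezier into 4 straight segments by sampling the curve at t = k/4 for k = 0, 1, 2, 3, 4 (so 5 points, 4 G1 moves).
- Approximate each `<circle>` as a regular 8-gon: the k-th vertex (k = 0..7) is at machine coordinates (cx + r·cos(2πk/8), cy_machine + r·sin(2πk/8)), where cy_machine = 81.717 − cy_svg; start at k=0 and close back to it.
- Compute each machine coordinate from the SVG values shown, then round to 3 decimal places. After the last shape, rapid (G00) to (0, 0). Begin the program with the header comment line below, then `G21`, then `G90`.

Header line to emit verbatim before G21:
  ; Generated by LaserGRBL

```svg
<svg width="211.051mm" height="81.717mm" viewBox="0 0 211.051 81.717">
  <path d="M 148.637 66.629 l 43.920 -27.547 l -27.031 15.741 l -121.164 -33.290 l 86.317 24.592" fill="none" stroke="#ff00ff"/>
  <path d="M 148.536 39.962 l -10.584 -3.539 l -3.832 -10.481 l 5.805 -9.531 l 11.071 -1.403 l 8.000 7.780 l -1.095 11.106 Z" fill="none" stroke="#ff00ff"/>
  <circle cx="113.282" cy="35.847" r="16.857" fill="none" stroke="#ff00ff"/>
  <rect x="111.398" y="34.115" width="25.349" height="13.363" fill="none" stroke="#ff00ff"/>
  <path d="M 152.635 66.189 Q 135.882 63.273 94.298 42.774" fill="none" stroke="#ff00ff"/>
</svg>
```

1 u = 1 mm; y_m = 81.717 − y.

[1] `<path>` open polyline, #ff00ff→cut S782 F1240: (148.637,15.088) → (192.557,42.635) → (165.526,26.894) → (44.362,60.184) → (130.679,35.592)

[2] `<path>` regular polygon, #ff00ff→cut S782 F1240: (148.536,41.755) → (137.952,45.294) → (134.120,55.775) → (139.925,65.306) → (150.996,66.709) → (158.996,58.929) → (157.901,47.823) → (148.536,41.755) (closed)

[3] `<circle>` circle, #ff00ff→cut S782 F1240: (130.139,45.870) → (125.202,57.790) → (113.282,62.727) → (101.362,57.790) → (96.425,45.870) → (101.362,33.950) → (113.282,29.013) → (125.202,33.950) → (130.139,45.870) (closed)

[4] `<rect>` rectangle, #ff00ff→cut S782 F1240: (111.398,47.602) → (136.747,47.602) → (136.747,34.239) → (111.398,34.239) → (111.398,47.602) (closed)

[5] `<path>` quadratic bezier, #ff00ff→cut S782 F1240: (152.635,15.528) → (142.707,18.085) → (129.674,22.840) → (113.538,29.792) → (94.298,38.943)

; Generated by LaserGRBL
G21
G90
G00 X148.637 Y15.088
M3 S782
G1 X192.557 Y42.635 F1240
G1 X165.526 Y26.894 F1240
G1 X44.362 Y60.184 F1240
G1 X130.679 Y35.592 F1240
M5
G00 X148.536 Y41.755
M3 S782
G1 X137.952 Y45.294 F1240
G1 X134.120 Y55.775 F1240
G1 X139.925 Y65.306 F1240
G1 X150.996 Y66.709 F1240
G1 X158.996 Y58.929 F1240
G1 X157.901 Y47.823 F1240
G1 X148.536 Y41.755 F1240
M5
G00 X130.139 Y45.870
M3 S782
G1 X125.202 Y57.790 F1240
G1 X113.282 Y62.727 F1240
G1 X101.362 Y57.790 F1240
G1 X96.425 Y45.870 F1240
G1 X101.362 Y33.950 F1240
G1 X113.282 Y29.013 F1240
G1 X125.202 Y33.950 F1240
G1 X130.139 Y45.870 F1240
M5
G00 X111.398 Y47.602
M3 S782
G1 X136.747 Y47.602 F1240
G1 X136.747 Y34.239 F1240
G1 X111.398 Y34.239 F1240
G1 X111.398 Y47.602 F1240
M5
G00 X152.635 Y15.528
M3 S782
G1 X142.707 Y18.085 F1240
G1 X129.674 Y22.840 F1240
G1 X113.538 Y29.792 F1240
G1 X94.298 Y38.943 F1240
M5
G00 X0.000 Y0.000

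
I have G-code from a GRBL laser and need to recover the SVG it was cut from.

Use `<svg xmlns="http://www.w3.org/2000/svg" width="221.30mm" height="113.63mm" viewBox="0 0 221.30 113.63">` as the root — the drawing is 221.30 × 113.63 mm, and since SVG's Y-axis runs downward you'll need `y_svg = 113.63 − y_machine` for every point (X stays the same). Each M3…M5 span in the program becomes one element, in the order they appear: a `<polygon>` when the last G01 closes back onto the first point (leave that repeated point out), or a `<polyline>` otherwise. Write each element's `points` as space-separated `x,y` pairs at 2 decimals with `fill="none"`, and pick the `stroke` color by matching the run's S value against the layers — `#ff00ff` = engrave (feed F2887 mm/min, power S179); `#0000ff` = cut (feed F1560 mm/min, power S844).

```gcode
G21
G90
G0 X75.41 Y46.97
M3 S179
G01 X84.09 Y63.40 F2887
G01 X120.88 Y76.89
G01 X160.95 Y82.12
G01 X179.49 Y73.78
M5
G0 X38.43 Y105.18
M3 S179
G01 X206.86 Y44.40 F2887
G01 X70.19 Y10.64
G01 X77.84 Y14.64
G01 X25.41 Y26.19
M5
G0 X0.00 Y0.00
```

y_svg = 113.63 − y_m. Every run uses S179, so all elements get stroke `#ff00ff` (engrave).

[1] open run; points: 75.41,66.66 84.09,50.23 120.88,36.74 160.95,31.51 179.49,39.85

[2] open run; points: 38.43,8.45 206.86,69.23 70.19,102.99 77.84,98.99 25.41,87.44

<svg xmlns="http://www.w3.org/2000/svg" width="221.30mm" height="113.63mm" viewBox="0 0 221.30 113.63">
  <polyline points="75.41,66.66 84.09,50.23 120.88,36.74 160.95,31.51 179.49,39.85" fill="none" stroke="#ff00ff"/>
  <polyline points="38.43,8.45 206.86,69.23 70.19,102.99 77.84,98.99 25.41,87.44" fill="none" stroke="#ff00ff"/>
</svg>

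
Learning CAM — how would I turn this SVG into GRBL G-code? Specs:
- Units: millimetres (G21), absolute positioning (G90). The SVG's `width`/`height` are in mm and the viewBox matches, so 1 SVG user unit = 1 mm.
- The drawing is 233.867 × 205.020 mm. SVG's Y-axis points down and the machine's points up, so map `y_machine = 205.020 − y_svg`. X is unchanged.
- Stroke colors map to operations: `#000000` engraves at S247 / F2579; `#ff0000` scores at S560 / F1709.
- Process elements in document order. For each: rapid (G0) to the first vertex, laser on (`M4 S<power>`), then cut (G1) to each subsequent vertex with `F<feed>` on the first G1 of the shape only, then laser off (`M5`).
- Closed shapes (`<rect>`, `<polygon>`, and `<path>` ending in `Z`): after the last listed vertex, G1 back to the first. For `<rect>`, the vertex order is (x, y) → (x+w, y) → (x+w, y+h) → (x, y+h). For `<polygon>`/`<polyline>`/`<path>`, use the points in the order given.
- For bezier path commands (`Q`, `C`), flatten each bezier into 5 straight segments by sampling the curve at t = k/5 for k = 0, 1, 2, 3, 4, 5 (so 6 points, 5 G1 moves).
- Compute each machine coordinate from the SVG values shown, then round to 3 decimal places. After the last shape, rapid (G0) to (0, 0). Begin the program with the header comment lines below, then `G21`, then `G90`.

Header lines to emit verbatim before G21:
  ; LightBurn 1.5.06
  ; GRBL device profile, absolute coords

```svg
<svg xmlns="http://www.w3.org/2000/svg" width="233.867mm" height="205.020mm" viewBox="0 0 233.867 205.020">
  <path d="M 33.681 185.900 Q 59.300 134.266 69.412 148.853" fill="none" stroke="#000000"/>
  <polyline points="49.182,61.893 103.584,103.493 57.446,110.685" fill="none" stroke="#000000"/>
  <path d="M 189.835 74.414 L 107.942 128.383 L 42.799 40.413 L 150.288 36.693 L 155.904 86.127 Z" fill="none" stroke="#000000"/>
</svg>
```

; LightBurn 1.5.06
; GRBL device profile, absolute coords
G21
G90
G0 X33.681 Y19.120
M4 S247
G1 X43.308 Y37.125 F2579
G1 X51.695 Y49.832
G1 X58.841 Y57.241
G1 X64.747 Y59.353
G1 X69.412 Y56.167
M5
G0 X49.182 Y143.127
M4 S247
G1 X103.584 Y101.527 F2579
G1 X57.446 Y94.335
M5
G0 X189.835 Y130.606
M4 S247
G1 X107.942 Y76.637 F2579
G1 X42.799 Y164.607
G1 X150.288 Y168.327
G1 X155.904 Y118.893
G1 X189.835 Y130.606
M5
G0 X0.000 Y0.000

1 u = 1 mm; y_m = 205.020 − y.

[1] `<path>` quadratic bezier, #000000→engrave S247 F2579: (33.681,19.120) → (43.308,37.125) → (51.695,49.832) → (58.841,57.241) → (64.747,59.353) → (69.412,56.167)

[2] `<polyline>` open polyline, #000000→engrave S247 F2579: (49.182,143.127) → (103.584,101.527) → (57.446,94.335)

[3] `<path>` closed polygon, #000000→engrave S247 F2579: (189.835,130.606) → (107.942,76.637) → (42.799,164.607) → (150.288,168.327) → (155.904,118.893) → (189.835,130.606) (closed)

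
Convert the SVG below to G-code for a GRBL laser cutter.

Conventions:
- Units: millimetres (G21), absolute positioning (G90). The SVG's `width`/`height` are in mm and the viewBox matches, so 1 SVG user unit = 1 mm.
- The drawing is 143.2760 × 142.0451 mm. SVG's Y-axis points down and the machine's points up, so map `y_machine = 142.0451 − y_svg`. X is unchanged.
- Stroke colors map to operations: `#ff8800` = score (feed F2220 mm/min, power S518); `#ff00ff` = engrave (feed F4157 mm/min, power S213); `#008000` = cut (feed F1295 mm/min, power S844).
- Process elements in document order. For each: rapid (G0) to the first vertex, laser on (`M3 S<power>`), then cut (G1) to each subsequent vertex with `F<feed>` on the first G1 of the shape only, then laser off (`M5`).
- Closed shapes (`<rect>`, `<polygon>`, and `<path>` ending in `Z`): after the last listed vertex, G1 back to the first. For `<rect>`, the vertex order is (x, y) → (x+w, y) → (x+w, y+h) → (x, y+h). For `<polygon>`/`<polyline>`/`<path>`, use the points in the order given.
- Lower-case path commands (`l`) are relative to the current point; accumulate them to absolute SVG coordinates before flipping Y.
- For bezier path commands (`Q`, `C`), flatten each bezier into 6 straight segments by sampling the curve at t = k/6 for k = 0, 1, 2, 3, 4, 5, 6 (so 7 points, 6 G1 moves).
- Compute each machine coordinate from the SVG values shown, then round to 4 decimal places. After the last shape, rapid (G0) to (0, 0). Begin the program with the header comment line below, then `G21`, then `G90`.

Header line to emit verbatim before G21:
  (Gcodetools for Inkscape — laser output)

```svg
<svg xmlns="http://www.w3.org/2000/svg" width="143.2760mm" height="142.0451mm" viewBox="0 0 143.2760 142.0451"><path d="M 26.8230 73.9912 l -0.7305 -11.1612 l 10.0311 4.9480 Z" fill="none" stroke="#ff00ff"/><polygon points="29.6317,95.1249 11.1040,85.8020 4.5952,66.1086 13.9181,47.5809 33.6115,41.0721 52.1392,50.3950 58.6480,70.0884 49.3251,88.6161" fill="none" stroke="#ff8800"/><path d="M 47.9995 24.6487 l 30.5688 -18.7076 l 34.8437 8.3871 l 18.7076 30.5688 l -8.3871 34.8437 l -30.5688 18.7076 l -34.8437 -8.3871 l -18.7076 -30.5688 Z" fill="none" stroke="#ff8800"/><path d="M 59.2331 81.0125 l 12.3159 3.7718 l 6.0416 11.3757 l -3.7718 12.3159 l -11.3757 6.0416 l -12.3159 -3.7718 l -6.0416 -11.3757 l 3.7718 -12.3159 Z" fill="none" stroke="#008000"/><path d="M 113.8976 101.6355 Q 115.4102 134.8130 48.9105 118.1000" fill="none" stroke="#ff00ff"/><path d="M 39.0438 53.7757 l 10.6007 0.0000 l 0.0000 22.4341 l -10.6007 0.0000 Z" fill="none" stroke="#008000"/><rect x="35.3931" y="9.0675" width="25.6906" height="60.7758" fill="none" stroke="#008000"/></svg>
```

(Gcodetools for Inkscape — laser output)
G21
G90
G0 X26.8230 Y68.0539
M3 S213
G1 X26.0925 Y79.2151 F4157
G1 X36.1236 Y74.2671
G1 X26.8230 Y68.0539
M5
G0 X29.6317 Y46.9202
M3 S518
G1 X11.1040 Y56.2431 F2220
G1 X4.5952 Y75.9365
G1 X13.9181 Y94.4642
G1 X33.6115 Y100.9730
G1 X52.1392 Y91.6501
G1 X58.6480 Y71.9567
G1 X49.3251 Y53.4290
G1 X29.6317 Y46.9202
M5
G0 X47.9995 Y117.3964
M3 S518
G1 X78.5683 Y136.1040 F2220
G1 X113.4120 Y127.7169
G1 X132.1196 Y97.1481
G1 X123.7325 Y62.3044
G1 X93.1637 Y43.5968
G1 X58.3200 Y51.9839
G1 X39.6124 Y82.5527
G1 X47.9995 Y117.3964
M5
G0 X59.2331 Y61.0326
M3 S844
G1 X71.5490 Y57.2608 F1295
G1 X77.5906 Y45.8851
G1 X73.8188 Y33.5692
G1 X62.4431 Y27.5276
G1 X50.1272 Y31.2994
G1 X44.0856 Y42.6751
G1 X47.8574 Y54.9910
G1 X59.2331 Y61.0326
M5
G0 X113.8976 Y40.4096
M3 S213
G1 X112.5126 Y30.7363 F4157
G1 X107.3491 Y23.8347
G1 X98.4071 Y19.7047
G1 X85.6867 Y18.3465
G1 X69.1878 Y19.7599
G1 X48.9105 Y23.9451
M5
G0 X39.0438 Y88.2694
M3 S844
G1 X49.6445 Y88.2694 F1295
G1 X49.6445 Y65.8353
G1 X39.0438 Y65.8353
G1 X39.0438 Y88.2694
M5
G0 X35.3931 Y132.9776
M3 S844
G1 X61.0837 Y132.9776 F1295
G1 X61.0837 Y72.2018
G1 X35.3931 Y72.2018
G1 X35.3931 Y132.9776
M5
G0 X0.0000 Y0.0000

1 u = 1 mm; y_m = 142.0451 − y.

[1] `<path>` regular polygon, #ff00ff→engrave S213 F4157: (26.8230,68.0539) → (26.0925,79.2151) → (36.1236,74.2671) → (26.8230,68.0539) (closed)

[2] `<polygon>` regular polygon, #ff8800→score S518 F2220: (29.6317,46.9202) → (11.1040,56.2431) → (4.5952,75.9365) → (13.9181,94.4642) → (33.6115,100.9730) → (52.1392,91.6501) → (58.6480,71.9567) → (49.3251,53.4290) → (29.6317,46.9202) (closed)

[3] `<path>` regular polygon, #ff8800→score S518 F2220: (47.9995,117.3964) → (78.5683,136.1040) → (113.4120,127.7169) → (132.1196,97.1481) → (123.7325,62.3044) → (93.1637,43.5968) → (58.3200,51.9839) → (39.6124,82.5527) → (47.9995,117.3964) (closed)

[4] `<path>` regular polygon, #008000→cut S844 F1295: (59.2331,61.0326) → (71.5490,57.2608) → (77.5906,45.8851) → (73.8188,33.5692) → (62.4431,27.5276) → (50.1272,31.2994) → (44.0856,42.6751) → (47.8574,54.9910) → (59.2331,61.0326) (closed)

[5] `<path>` quadratic bezier, #ff00ff→engrave S213 F4157: (113.8976,40.4096) → (112.5126,30.7363) → (107.3491,23.8347) → (98.4071,19.7047) → (85.6867,18.3465) → (69.1878,19.7599) → (48.9105,23.9451)

[6] `<path>` rectangle, #008000→cut S844 F1295: (39.0438,88.2694) → (49.6445,88.2694) → (49.6445,65.8353) → (39.0438,65.8353) → (39.0438,88.2694) (closed)

[7] `<rect>` rectangle, #008000→cut S844 F1295: (35.3931,132.9776) → (61.0837,132.9776) → (61.0837,72.2018) → (35.3931,72.2018) → (35.3931,132.9776) (closed)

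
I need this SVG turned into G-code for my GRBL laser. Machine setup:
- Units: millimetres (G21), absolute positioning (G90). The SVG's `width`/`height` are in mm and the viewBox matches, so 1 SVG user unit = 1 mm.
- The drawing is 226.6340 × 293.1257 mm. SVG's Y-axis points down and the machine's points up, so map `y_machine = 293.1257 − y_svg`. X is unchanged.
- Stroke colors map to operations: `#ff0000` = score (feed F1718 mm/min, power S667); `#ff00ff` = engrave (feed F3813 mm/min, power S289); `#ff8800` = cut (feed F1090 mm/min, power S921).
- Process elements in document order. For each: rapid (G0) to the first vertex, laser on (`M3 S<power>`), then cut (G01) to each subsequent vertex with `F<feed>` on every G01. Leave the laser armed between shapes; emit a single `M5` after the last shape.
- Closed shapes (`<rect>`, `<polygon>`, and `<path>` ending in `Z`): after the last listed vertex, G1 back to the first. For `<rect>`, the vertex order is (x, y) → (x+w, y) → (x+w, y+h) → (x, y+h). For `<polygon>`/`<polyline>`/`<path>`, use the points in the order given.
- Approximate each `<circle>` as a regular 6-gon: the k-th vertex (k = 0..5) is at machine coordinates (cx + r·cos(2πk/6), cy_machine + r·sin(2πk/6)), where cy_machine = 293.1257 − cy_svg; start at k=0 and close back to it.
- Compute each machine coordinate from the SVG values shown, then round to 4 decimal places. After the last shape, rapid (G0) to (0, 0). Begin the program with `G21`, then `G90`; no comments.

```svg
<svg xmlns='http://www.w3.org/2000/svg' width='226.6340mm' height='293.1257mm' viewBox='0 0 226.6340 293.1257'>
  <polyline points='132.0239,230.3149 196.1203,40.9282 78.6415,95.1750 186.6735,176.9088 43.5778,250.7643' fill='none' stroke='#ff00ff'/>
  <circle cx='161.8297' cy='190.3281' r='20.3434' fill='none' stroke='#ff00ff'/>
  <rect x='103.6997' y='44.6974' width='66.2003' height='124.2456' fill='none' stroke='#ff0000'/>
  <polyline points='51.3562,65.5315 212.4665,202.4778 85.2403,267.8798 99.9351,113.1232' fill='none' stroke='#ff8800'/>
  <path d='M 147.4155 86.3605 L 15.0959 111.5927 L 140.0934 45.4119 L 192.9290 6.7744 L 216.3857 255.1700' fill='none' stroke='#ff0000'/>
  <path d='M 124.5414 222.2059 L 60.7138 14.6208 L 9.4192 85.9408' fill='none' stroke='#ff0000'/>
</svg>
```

viewBox `0 0 226.6340 293.1257` with mm width/height → 1 unit = 1 mm. Flip: y_m = 293.1257 − y_svg.

**Shape 1** — `<polyline>` open polyline, stroke `#ff00ff` → engrave (S289, F3813). Machine vertices: (132.0239,62.8108) → (196.1203,252.1975) → (78.6415,197.9507) → (186.6735,116.2169) → (43.5778,42.3614). Open path.

**Shape 2** — `<circle>` circle, stroke `#ff00ff` → engrave (S289, F3813). Machine vertices: (182.1731,102.7976) → (172.0014,120.4155) → (151.6580,120.4155) → (141.4863,102.7976) → (151.6580,85.1797) → (172.0014,85.1797) → (182.1731,102.7976). Closed: final G1 returns to the first vertex.

**Shape 3** — `<rect>` rectangle, stroke `#ff0000` → score (S667, F1718). Machine vertices: (103.6997,248.4283) → (169.9000,248.4283) → (169.9000,124.1827) → (103.6997,124.1827) → (103.6997,248.4283). Closed: final G1 returns to the first vertex.

**Shape 4** — `<polyline>` open polyline, stroke `#ff8800` → cut (S921, F1090). Machine vertices: (51.3562,227.5942) → (212.4665,90.6479) → (85.2403,25.2459) → (99.9351,180.0025). Open path.

**Shape 5** — `<path>` open polyline, stroke `#ff0000` → score (S667, F1718). Machine vertices: (147.4155,206.7652) → (15.0959,181.5330) → (140.0934,247.7138) → (192.9290,286.3513) → (216.3857,37.9557). Open path.

**Shape 6** — `<path>` open polyline, stroke `#ff0000` → score (S667, F1718). Machine vertices: (124.5414,70.9198) → (60.7138,278.5049) → (9.4192,207.1849). Open path.

G21
G90
G0 X132.0239 Y62.8108
M3 S289
G01 X196.1203 Y252.1975 F3813
G01 X78.6415 Y197.9507 F3813
G01 X186.6735 Y116.2169 F3813
G01 X43.5778 Y42.3614 F3813
G0 X182.1731 Y102.7976
M3 S289
G01 X172.0014 Y120.4155 F3813
G01 X151.6580 Y120.4155 F3813
G01 X141.4863 Y102.7976 F3813
G01 X151.6580 Y85.1797 F3813
G01 X172.0014 Y85.1797 F3813
G01 X182.1731 Y102.7976 F3813
G0 X103.6997 Y248.4283
M3 S667
G01 X169.9000 Y248.4283 F1718
G01 X169.9000 Y124.1827 F1718
G01 X103.6997 Y124.1827 F1718
G01 X103.6997 Y248.4283 F1718
G0 X51.3562 Y227.5942
M3 S921
G01 X212.4665 Y90.6479 F1090
G01 X85.2403 Y25.2459 F1090
G01 X99.9351 Y180.0025 F1090
G0 X147.4155 Y206.7652
M3 S667
G01 X15.0959 Y181.5330 F1718
G01 X140.0934 Y247.7138 F1718
G01 X192.9290 Y286.3513 F1718
G01 X216.3857 Y37.9557 F1718
G0 X124.5414 Y70.9198
M3 S667
G01 X60.7138 Y278.5049 F1718
G01 X9.4192 Y207.1849 F1718
M5
G0 X0.0000 Y0.0000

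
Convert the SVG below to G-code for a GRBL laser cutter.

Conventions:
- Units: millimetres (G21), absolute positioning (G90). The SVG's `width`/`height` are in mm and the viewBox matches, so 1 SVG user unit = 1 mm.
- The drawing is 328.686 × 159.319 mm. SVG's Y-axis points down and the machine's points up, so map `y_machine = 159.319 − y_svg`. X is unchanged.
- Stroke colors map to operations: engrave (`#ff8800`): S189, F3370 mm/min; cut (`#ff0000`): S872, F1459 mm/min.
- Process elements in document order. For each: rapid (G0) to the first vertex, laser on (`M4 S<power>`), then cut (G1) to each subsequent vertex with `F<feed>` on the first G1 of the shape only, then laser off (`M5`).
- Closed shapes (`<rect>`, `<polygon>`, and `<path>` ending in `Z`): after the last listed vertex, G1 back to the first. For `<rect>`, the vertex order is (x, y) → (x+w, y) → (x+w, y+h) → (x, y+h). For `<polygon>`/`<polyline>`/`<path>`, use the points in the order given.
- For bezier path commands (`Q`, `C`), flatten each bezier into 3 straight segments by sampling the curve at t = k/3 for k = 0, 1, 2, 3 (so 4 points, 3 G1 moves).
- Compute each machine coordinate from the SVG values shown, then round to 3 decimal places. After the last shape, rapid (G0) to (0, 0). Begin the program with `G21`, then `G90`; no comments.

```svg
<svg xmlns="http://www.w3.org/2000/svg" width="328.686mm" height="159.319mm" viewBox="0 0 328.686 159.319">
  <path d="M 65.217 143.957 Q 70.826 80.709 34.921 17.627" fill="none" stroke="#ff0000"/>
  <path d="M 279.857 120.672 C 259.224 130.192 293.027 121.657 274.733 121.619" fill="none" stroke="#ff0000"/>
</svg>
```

1 u = 1 mm; y_m = 159.319 − y.

[1] `<path>` quadratic bezier, #ff0000→cut S872 F1459: (65.217,15.362) → (64.344,57.509) → (54.245,99.619) → (34.921,141.692)

[2] `<path>` cubic bezier, #ff0000→cut S872 F1459: (279.857,38.647) → (273.424,34.162) → (279.607,35.813) → (274.733,37.700)

G21
G90
G0 X65.217 Y15.362
M4 S872
G1 X64.344 Y57.509 F1459
G1 X54.245 Y99.619
G1 X34.921 Y141.692
M5
G0 X279.857 Y38.647
M4 S872
G1 X273.424 Y34.162 F1459
G1 X279.607 Y35.813
G1 X274.733 Y37.700
M5
G0 X0.000 Y0.000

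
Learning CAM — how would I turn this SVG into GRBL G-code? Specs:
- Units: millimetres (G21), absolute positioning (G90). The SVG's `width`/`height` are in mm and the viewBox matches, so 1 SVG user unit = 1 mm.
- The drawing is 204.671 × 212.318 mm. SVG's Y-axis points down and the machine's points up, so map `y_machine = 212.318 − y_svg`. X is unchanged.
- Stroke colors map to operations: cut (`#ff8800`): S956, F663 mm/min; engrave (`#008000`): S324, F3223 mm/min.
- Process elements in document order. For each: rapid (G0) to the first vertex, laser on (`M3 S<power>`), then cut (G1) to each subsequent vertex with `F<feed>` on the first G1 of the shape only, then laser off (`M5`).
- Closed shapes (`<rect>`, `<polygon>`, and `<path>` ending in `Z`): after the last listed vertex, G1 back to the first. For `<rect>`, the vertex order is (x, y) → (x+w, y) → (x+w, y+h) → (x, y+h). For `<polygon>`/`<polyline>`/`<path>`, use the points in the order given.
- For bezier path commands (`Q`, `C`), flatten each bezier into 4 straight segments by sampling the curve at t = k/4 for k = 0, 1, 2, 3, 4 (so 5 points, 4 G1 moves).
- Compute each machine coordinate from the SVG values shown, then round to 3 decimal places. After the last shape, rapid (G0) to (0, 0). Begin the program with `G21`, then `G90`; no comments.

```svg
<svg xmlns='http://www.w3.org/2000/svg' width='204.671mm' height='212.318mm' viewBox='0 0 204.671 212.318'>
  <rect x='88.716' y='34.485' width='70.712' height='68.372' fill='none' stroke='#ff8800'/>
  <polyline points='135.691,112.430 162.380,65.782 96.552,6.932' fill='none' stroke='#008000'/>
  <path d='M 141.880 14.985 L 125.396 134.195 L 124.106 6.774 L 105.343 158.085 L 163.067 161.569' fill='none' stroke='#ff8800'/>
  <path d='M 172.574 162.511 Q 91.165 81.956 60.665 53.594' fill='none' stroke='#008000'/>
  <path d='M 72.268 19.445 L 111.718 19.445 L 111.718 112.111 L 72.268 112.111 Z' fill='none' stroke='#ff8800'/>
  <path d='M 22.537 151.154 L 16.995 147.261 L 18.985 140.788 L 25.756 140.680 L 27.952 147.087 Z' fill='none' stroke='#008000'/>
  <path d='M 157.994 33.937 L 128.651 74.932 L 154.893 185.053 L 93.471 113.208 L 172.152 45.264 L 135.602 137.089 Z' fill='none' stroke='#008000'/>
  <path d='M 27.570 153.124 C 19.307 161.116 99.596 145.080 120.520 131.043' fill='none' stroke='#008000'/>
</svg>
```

viewBox `0 0 204.671 212.318` with mm width/height → 1 unit = 1 mm. Flip: y_m = 212.318 − y_svg.

**Shape 1** — `<rect>` rectangle, stroke `#ff8800` → cut (S956, F663). Machine vertices: (88.716,177.833) → (159.428,177.833) → (159.428,109.461) → (88.716,109.461) → (88.716,177.833). Closed: final G1 returns to the first vertex.

**Shape 2** — `<polyline>` open polyline, stroke `#008000` → engrave (S324, F3223). Machine vertices: (135.691,99.888) → (162.380,146.536) → (96.552,205.386). Open path.

**Shape 3** — `<path>` open polyline, stroke `#ff8800` → cut (S956, F663). Machine vertices: (141.880,197.333) → (125.396,78.123) → (124.106,205.544) → (105.343,54.233) → (163.067,50.749). Open path.

**Shape 4** — `<path>` quadratic bezier, stroke `#008000` → engrave (S324, F3223). Control points (SVG): P0=(172.574,162.511), P1=(91.165,81.956), P2=(60.665,53.594); sampled at t=k/4. Machine vertices: (172.574,49.807) → (135.051,86.822) → (103.892,117.314) → (79.097,141.281) → (60.665,158.724). Open path.

**Shape 5** — `<path>` rectangle, stroke `#ff8800` → cut (S956, F663). Machine vertices: (72.268,192.873) → (111.718,192.873) → (111.718,100.207) → (72.268,100.207) → (72.268,192.873). Closed: final G1 returns to the first vertex.

**Shape 6** — `<path>` regular polygon, stroke `#008000` → engrave (S324, F3223). Machine vertices: (22.537,61.164) → (16.995,65.057) → (18.985,71.530) → (25.756,71.638) → (27.952,65.231) → (22.537,61.164). Closed: final G1 returns to the first vertex.

**Shape 7** — `<path>` closed polygon, stroke `#008000` → engrave (S324, F3223). Machine vertices: (157.994,178.381) → (128.651,137.386) → (154.893,27.265) → (93.471,99.110) → (172.152,167.054) → (135.602,75.229) → (157.994,178.381). Closed: final G1 returns to the first vertex.

**Shape 8** — `<path>` cubic bezier, stroke `#008000` → engrave (S324, F3223). Control points (SVG): P0=(27.570,153.124), P1=(19.307,161.116), P2=(99.596,145.080), P3=(120.520,131.043); sampled at t=k/4. Machine vertices: (27.570,59.194) → (35.665,57.299) → (63.100,61.974) → (96.007,70.779) → (120.520,81.275). Open path.

G21
G90
G0 X88.716 Y177.833
M3 S956
G1 X159.428 Y177.833 F663
G1 X159.428 Y109.461
G1 X88.716 Y109.461
G1 X88.716 Y177.833
M5
G0 X135.691 Y99.888
M3 S324
G1 X162.380 Y146.536 F3223
G1 X96.552 Y205.386
M5
G0 X141.880 Y197.333
M3 S956
G1 X125.396 Y78.123 F663
G1 X124.106 Y205.544
G1 X105.343 Y54.233
G1 X163.067 Y50.749
M5
G0 X172.574 Y49.807
M3 S324
G1 X135.051 Y86.822 F3223
G1 X103.892 Y117.314
G1 X79.097 Y141.281
G1 X60.665 Y158.724
M5
G0 X72.268 Y192.873
M3 S956
G1 X111.718 Y192.873 F663
G1 X111.718 Y100.207
G1 X72.268 Y100.207
G1 X72.268 Y192.873
M5
G0 X22.537 Y61.164
M3 S324
G1 X16.995 Y65.057 F3223
G1 X18.985 Y71.530
G1 X25.756 Y71.638
G1 X27.952 Y65.231
G1 X22.537 Y61.164
M5
G0 X157.994 Y178.381
M3 S324
G1 X128.651 Y137.386 F3223
G1 X154.893 Y27.265
G1 X93.471 Y99.110
G1 X172.152 Y167.054
G1 X135.602 Y75.229
G1 X157.994 Y178.381
M5
G0 X27.570 Y59.194
M3 S324
G1 X35.665 Y57.299 F3223
G1 X63.100 Y61.974
G1 X96.007 Y70.779
G1 X120.520 Y81.275
M5
G0 X0.000 Y0.000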